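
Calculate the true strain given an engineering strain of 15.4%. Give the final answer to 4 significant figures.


epsilon_true = ln(1 + epsilon_eng)
epsilon_true = ln(1 + 0.154)
epsilon_true = 0.1432


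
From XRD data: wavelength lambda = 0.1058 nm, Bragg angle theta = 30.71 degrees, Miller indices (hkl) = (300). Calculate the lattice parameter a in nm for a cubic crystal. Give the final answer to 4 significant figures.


d = lambda / (2*sin(theta))
d = 0.1058 / (2*sin(30.71 deg))
d = 0.103585 nm
a = d * sqrt(h^2+k^2+l^2) = 0.103585 * sqrt(9)
a = 0.3108 nm


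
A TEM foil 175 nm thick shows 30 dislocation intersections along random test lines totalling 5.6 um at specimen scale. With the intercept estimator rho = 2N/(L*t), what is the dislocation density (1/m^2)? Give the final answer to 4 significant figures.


rho = 2N / (L * t)
L = 5.6 um = 5.6e-06 m, t = 175 nm = 1.75e-07 m
rho = 2 * 30 / (5.6e-06 * 1.75e-07)
rho = 6.122e+13 1/m^2


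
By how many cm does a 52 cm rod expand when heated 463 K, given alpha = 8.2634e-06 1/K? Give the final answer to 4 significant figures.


dL = L0 * alpha * dT
dL = 52 * 8.2634e-06 * 463
dL = 0.1989 cm


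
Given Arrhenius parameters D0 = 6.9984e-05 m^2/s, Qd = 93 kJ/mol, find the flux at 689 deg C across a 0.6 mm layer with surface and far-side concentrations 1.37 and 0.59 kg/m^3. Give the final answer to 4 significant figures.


Step 1: D = D0 * exp(-Qd/(R*T))
T = 689 + 273.15 = 962.15 K
D = 6.9984e-05 * exp(-93e3 / (8.314 * 962.15)) = 6.25019e-10 m^2/s
Step 2: J = D * (C1 - C2) / dx
J = 6.25019e-10 * (1.37 - 0.59) / 6e-04
J = 8.125e-07 kg/(m^2*s)


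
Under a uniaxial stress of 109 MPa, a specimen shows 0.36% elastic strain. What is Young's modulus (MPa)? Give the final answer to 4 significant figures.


E = sigma / epsilon
epsilon = 0.36% = 3.6e-03
E = 109 / 3.6e-03
E = 30280 MPa


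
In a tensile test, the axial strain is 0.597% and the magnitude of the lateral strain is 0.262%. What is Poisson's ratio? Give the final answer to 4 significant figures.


nu = -epsilon_lat / epsilon_axial
Lateral strain is contraction (negative), so using magnitudes:
nu = 0.262 / 0.597
nu = 0.4389


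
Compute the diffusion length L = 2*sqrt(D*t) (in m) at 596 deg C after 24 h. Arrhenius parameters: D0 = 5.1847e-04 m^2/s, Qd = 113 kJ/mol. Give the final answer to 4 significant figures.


Step 1: D = D0 * exp(-Qd/(R*T))
T = 869.15 K
D = 5.1847e-04 * exp(-113e3 / (8.314 * 869.15)) = 8.38193e-11 m^2/s
Step 2: L = 2*sqrt(D*t)
t = 24 h = 86400 s
L = 2*sqrt(8.38193e-11 * 86400) = 5.382e-03 m


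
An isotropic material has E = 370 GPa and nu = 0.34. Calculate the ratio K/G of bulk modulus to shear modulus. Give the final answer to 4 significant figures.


G = E / (2*(1+nu))
G = 370 / (2*(1+0.34)) = 138.06 GPa
K = E / (3*(1-2*nu))
K = 370 / (3*(1-2*0.34)) = 385.417 GPa
K/G = 385.417 / 138.06 = 2.792


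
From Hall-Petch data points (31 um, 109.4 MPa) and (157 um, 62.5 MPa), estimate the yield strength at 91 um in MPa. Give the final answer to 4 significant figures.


sigma_y = sigma0 + k / sqrt(d)
1/sqrt(d1) = 1/sqrt(3.1e-05) = 179.605;  1/sqrt(d2) = 79.8087
k = (sigma1 - sigma2) / (1/sqrt(d1) - 1/sqrt(d2)) = (109.4 - 62.5) / (179.605 - 79.8087) = 0.469956 MPa*m^0.5
sigma0 = sigma1 - k/sqrt(d1) = 109.4 - 0.469956*179.605 = 24.9934 MPa
sigma_y(d3) = 24.9934 + 0.469956 / sqrt(9.1e-05) = 74.26 MPa


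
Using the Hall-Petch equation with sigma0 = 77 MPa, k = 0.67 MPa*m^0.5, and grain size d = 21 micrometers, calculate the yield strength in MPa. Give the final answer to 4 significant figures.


sigma_y = sigma0 + k / sqrt(d)
d = 21 um = 2.1e-05 m
sigma_y = 77 + 0.67 / sqrt(2.1e-05)
sigma_y = 223.2 MPa


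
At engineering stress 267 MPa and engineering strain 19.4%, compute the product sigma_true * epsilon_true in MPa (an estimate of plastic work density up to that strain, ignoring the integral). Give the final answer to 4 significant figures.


sigma_true = sigma_eng * (1 + epsilon_eng)
sigma_true = 267 * (1 + 0.194) = 318.798 MPa
epsilon_true = ln(1 + epsilon_eng)
epsilon_true = ln(1 + 0.194) = 0.177309
sigma_true * epsilon_true = 318.798 * 0.177309 = 56.53 MPa


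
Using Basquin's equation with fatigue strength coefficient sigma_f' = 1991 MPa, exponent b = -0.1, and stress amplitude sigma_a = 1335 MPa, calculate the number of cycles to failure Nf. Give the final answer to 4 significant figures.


sigma_a = sigma_f' * (2*Nf)^b
2*Nf = (sigma_a / sigma_f')^(1/b)
2*Nf = (1335 / 1991)^(1/-0.1)
2*Nf = 54.4377
Nf = 27.22 cycles


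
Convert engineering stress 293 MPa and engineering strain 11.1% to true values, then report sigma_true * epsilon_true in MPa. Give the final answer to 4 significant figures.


sigma_true = sigma_eng * (1 + epsilon_eng)
sigma_true = 293 * (1 + 0.111) = 325.523 MPa
epsilon_true = ln(1 + epsilon_eng)
epsilon_true = ln(1 + 0.111) = 0.105261
sigma_true * epsilon_true = 325.523 * 0.105261 = 34.26 MPa


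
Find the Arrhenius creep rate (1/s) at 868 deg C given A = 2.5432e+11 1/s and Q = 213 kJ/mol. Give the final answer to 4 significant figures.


rate = A * exp(-Q / (R*T))
T = 868 + 273.15 = 1141.15 K
rate = 2.5432e+11 * exp(-213e3 / (8.314 * 1141.15))
rate = 45.21 1/s


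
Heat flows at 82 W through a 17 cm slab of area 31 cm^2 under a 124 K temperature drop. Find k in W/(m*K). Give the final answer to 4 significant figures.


k = Q*L / (A*dT)
L = 0.17 m, A = 3.1e-03 m^2
k = 82 * 0.17 / (3.1e-03 * 124)
k = 36.26 W/(m*K)


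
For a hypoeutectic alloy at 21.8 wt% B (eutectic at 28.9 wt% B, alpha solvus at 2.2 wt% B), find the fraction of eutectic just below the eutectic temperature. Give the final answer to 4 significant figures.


f_primary = (C_e - C0) / (C_e - C_alpha_max)
f_primary = (28.9 - 21.8) / (28.9 - 2.2)
f_primary = 0.265918
f_eutectic = 1 - 0.265918 = 0.7341


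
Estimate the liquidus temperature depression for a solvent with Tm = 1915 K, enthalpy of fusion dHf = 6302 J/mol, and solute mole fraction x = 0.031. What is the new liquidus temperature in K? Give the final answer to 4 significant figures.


dT = R*Tm^2*x / dHf
dT = 8.314 * 1915^2 * 0.031 / 6302
dT = 149.979 K
T_new = 1915 - 149.979 = 1765 K


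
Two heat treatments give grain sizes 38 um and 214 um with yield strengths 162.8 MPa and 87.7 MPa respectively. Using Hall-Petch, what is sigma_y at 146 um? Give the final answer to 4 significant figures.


sigma_y = sigma0 + k / sqrt(d)
1/sqrt(d1) = 1/sqrt(3.8e-05) = 162.221;  1/sqrt(d2) = 68.3586
k = (sigma1 - sigma2) / (1/sqrt(d1) - 1/sqrt(d2)) = (162.8 - 87.7) / (162.221 - 68.3586) = 0.800104 MPa*m^0.5
sigma0 = sigma1 - k/sqrt(d1) = 162.8 - 0.800104*162.221 = 33.006 MPa
sigma_y(d3) = 33.006 + 0.800104 / sqrt(1.46e-04) = 99.22 MPa


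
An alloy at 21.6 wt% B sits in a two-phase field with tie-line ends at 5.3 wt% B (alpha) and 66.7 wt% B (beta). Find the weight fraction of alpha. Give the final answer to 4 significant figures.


f_alpha = (C_beta - C0) / (C_beta - C_alpha)
f_alpha = (66.7 - 21.6) / (66.7 - 5.3)
f_alpha = 0.7345


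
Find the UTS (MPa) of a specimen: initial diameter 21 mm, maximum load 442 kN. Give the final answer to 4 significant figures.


A0 = pi*(d/2)^2 = pi*(21/2)^2 = 346.361 mm^2
UTS = F_max / A0 = 442*1000 / 346.361
UTS = 1276 MPa


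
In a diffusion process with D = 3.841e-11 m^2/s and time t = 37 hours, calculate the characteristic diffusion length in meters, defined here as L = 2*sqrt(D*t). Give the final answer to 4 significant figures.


t = 37 hr = 133200 s
Diffusion length = 2*sqrt(D*t)
= 2*sqrt(3.841e-11 * 133200)
= 4.524e-03 m


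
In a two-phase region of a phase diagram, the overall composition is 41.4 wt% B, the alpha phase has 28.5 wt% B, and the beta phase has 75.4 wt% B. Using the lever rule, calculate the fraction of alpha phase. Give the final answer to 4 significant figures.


f_alpha = (C_beta - C0) / (C_beta - C_alpha)
f_alpha = (75.4 - 41.4) / (75.4 - 28.5)
f_alpha = 0.7249


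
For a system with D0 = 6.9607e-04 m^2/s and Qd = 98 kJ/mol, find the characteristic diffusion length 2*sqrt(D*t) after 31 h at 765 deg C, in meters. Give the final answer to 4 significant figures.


Step 1: D = D0 * exp(-Qd/(R*T))
T = 1038.15 K
D = 6.9607e-04 * exp(-98e3 / (8.314 * 1038.15)) = 8.15818e-09 m^2/s
Step 2: L = 2*sqrt(D*t)
t = 31 h = 111600 s
L = 2*sqrt(8.15818e-09 * 111600) = 0.06035 m


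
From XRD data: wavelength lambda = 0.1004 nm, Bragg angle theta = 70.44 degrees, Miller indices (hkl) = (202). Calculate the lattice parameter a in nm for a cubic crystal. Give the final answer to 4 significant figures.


d = lambda / (2*sin(theta))
d = 0.1004 / (2*sin(70.44 deg))
d = 0.0532744 nm
a = d * sqrt(h^2+k^2+l^2) = 0.0532744 * sqrt(8)
a = 0.1507 nm


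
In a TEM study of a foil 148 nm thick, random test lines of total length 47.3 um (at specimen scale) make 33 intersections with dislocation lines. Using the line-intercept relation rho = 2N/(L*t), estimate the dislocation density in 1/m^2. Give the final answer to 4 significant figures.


rho = 2N / (L * t)
L = 47.3 um = 4.73e-05 m, t = 148 nm = 1.48e-07 m
rho = 2 * 33 / (4.73e-05 * 1.48e-07)
rho = 9.428e+12 1/m^2


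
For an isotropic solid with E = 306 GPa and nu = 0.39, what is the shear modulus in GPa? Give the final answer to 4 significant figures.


G = E / (2*(1+nu))
G = 306 / (2*(1+0.39))
G = 110.1 GPa


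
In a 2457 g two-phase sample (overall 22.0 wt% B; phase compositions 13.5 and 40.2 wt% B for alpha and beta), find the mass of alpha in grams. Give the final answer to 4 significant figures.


f_alpha = (C_beta - C0) / (C_beta - C_alpha)
f_alpha = (40.2 - 22.0) / (40.2 - 13.5) = 0.681648
m_alpha = f_alpha * m_total = 0.681648 * 2457 = 1675 g


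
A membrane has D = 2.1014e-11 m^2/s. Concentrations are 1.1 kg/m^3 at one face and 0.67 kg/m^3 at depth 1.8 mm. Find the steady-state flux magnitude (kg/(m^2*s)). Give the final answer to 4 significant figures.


J = -D * (dC/dx) = D * (C1 - C2) / dx
J = 2.1014e-11 * (1.1 - 0.67) / 1.8e-03
J = 5.02e-09 kg/(m^2*s)


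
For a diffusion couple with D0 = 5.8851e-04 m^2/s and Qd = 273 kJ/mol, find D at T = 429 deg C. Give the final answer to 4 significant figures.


D = D0 * exp(-Qd / (R*T))
T = 702.15 K
D = 5.8851e-04 * exp(-273e3 / (8.314 * 702.15))
D = 2.883e-24 m^2/s


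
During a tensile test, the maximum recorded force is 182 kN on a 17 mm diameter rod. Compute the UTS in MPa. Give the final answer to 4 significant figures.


A0 = pi*(d/2)^2 = pi*(17/2)^2 = 226.98 mm^2
UTS = F_max / A0 = 182*1000 / 226.98
UTS = 801.8 MPa


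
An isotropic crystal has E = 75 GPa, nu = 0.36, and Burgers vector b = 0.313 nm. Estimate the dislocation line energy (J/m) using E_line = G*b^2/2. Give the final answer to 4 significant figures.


Step 1: G = E / (2*(1+nu))
G = 75 / (2*(1+0.36)) = 27.5735 GPa = 2.75735e+10 Pa
Step 2: E_line = G*b^2/2
b = 0.313 nm = 3.13e-10 m
E_line = 0.5 * 2.75735e+10 * (3.13e-10)^2 = 1.351e-09 J/m


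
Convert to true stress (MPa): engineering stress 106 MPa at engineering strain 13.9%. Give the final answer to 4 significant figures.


sigma_true = sigma_eng * (1 + epsilon_eng)
sigma_true = 106 * (1 + 0.139)
sigma_true = 120.7 MPa


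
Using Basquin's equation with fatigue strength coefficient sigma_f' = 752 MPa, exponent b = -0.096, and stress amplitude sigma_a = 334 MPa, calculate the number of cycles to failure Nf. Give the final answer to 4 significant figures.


sigma_a = sigma_f' * (2*Nf)^b
2*Nf = (sigma_a / sigma_f')^(1/b)
2*Nf = (334 / 752)^(1/-0.096)
2*Nf = 4694.36
Nf = 2347 cycles


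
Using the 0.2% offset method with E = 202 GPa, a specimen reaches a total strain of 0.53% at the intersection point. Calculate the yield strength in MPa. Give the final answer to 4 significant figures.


Offset strain = 0.002
Elastic strain at yield = total_strain - offset = 5.3e-03 - 0.002 = 3.3e-03
sigma_y = E * elastic_strain = 202000 * 3.3e-03
sigma_y = 666.6 MPa


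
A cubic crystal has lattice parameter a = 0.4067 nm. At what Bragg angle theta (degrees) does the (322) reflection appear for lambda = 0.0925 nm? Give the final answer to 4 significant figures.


d = a / sqrt(h^2+k^2+l^2)
d = 0.4067 / sqrt(17) = 0.0986392 nm
lambda = 2*d*sin(theta)  =>  sin(theta) = lambda / (2*d)
sin(theta) = 0.0925 / (2 * 0.0986392) = 0.46888
theta = 27.96 deg


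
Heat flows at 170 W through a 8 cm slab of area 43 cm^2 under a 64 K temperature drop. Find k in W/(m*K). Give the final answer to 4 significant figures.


k = Q*L / (A*dT)
L = 0.08 m, A = 4.3e-03 m^2
k = 170 * 0.08 / (4.3e-03 * 64)
k = 49.42 W/(m*K)


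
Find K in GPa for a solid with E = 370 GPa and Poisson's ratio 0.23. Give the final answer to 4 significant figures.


K = E / (3*(1-2*nu))
K = 370 / (3*(1-2*0.23))
K = 228.4 GPa


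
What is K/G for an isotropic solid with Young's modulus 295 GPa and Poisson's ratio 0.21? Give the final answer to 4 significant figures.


G = E / (2*(1+nu))
G = 295 / (2*(1+0.21)) = 121.901 GPa
K = E / (3*(1-2*nu))
K = 295 / (3*(1-2*0.21)) = 169.54 GPa
K/G = 169.54 / 121.901 = 1.391


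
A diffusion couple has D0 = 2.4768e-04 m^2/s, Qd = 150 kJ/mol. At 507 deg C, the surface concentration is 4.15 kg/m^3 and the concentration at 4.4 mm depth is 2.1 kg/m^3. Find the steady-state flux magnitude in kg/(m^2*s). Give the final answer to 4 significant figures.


Step 1: D = D0 * exp(-Qd/(R*T))
T = 507 + 273.15 = 780.15 K
D = 2.4768e-04 * exp(-150e3 / (8.314 * 780.15)) = 2.24046e-14 m^2/s
Step 2: J = D * (C1 - C2) / dx
J = 2.24046e-14 * (4.15 - 2.1) / 4.4e-03
J = 1.044e-11 kg/(m^2*s)


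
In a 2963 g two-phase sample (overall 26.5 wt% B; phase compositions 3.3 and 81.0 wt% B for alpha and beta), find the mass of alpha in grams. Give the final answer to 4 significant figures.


f_alpha = (C_beta - C0) / (C_beta - C_alpha)
f_alpha = (81.0 - 26.5) / (81.0 - 3.3) = 0.701416
m_alpha = f_alpha * m_total = 0.701416 * 2963 = 2078 g


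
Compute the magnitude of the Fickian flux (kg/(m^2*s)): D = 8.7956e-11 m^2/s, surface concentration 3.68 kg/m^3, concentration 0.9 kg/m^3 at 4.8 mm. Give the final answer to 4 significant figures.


J = -D * (dC/dx) = D * (C1 - C2) / dx
J = 8.7956e-11 * (3.68 - 0.9) / 4.8e-03
J = 5.094e-08 kg/(m^2*s)


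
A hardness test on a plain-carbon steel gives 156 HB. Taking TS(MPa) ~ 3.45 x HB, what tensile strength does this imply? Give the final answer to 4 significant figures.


TS (MPa) = 3.45 * HB
TS = 3.45 * 156
TS = 538.2 MPa


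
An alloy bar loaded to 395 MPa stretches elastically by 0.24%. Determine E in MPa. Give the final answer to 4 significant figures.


E = sigma / epsilon
epsilon = 0.24% = 2.4e-03
E = 395 / 2.4e-03
E = 164600 MPa


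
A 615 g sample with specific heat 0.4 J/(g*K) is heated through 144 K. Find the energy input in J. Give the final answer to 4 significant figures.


Q = m * cp * dT
Q = 615 * 0.4 * 144
Q = 35420 J


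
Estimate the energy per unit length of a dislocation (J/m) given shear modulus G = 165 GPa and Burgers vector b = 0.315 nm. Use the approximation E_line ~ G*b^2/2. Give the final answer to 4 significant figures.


E = G*b^2/2
b = 0.315 nm = 3.15e-10 m
G = 165 GPa = 1.65e+11 Pa
E = 0.5 * 1.65e+11 * (3.15e-10)^2
E = 8.186e-09 J/m


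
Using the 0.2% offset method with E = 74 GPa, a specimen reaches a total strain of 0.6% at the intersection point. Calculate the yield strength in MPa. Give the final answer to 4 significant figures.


Offset strain = 0.002
Elastic strain at yield = total_strain - offset = 6e-03 - 0.002 = 4e-03
sigma_y = E * elastic_strain = 74000 * 4e-03
sigma_y = 296 MPa


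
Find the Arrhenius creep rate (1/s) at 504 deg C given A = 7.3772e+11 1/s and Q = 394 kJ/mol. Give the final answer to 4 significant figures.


rate = A * exp(-Q / (R*T))
T = 504 + 273.15 = 777.15 K
rate = 7.3772e+11 * exp(-394e3 / (8.314 * 777.15))
rate = 2.427e-15 1/s


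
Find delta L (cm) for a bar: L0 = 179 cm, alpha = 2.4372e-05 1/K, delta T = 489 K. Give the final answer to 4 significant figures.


dL = L0 * alpha * dT
dL = 179 * 2.4372e-05 * 489
dL = 2.133 cm


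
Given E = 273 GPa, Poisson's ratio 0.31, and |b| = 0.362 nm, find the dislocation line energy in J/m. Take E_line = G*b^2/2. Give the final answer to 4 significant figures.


Step 1: G = E / (2*(1+nu))
G = 273 / (2*(1+0.31)) = 104.198 GPa = 1.04198e+11 Pa
Step 2: E_line = G*b^2/2
b = 0.362 nm = 3.62e-10 m
E_line = 0.5 * 1.04198e+11 * (3.62e-10)^2 = 6.827e-09 J/m


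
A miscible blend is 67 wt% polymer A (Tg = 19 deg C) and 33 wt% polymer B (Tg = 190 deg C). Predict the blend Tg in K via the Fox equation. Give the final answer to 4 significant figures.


1/Tg = w1/Tg1 + w2/Tg2 (in Kelvin)
Tg1 = 292.15 K, Tg2 = 463.15 K
1/Tg = 0.67/292.15 + 0.33/463.15
Tg = 332.7 K


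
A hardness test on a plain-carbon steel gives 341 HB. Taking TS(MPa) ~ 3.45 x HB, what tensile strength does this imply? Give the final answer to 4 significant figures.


TS (MPa) = 3.45 * HB
TS = 3.45 * 341
TS = 1176 MPa


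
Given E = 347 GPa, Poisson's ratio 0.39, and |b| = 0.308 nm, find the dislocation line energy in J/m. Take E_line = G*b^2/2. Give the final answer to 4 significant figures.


Step 1: G = E / (2*(1+nu))
G = 347 / (2*(1+0.39)) = 124.82 GPa = 1.2482e+11 Pa
Step 2: E_line = G*b^2/2
b = 0.308 nm = 3.08e-10 m
E_line = 0.5 * 1.2482e+11 * (3.08e-10)^2 = 5.92e-09 J/m


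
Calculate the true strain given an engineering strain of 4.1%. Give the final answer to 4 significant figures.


epsilon_true = ln(1 + epsilon_eng)
epsilon_true = ln(1 + 0.041)
epsilon_true = 0.04018


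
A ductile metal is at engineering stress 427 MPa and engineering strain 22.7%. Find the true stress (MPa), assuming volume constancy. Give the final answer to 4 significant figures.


sigma_true = sigma_eng * (1 + epsilon_eng)
sigma_true = 427 * (1 + 0.227)
sigma_true = 523.9 MPa


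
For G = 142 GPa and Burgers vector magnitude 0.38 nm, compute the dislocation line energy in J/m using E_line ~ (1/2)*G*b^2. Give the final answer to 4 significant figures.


E = G*b^2/2
b = 0.38 nm = 3.8e-10 m
G = 142 GPa = 1.42e+11 Pa
E = 0.5 * 1.42e+11 * (3.8e-10)^2
E = 1.025e-08 J/m


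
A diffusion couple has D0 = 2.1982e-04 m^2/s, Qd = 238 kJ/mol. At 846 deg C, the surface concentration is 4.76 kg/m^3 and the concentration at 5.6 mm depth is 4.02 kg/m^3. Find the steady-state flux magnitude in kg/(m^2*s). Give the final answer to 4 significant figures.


Step 1: D = D0 * exp(-Qd/(R*T))
T = 846 + 273.15 = 1119.15 K
D = 2.1982e-04 * exp(-238e3 / (8.314 * 1119.15)) = 1.71149e-15 m^2/s
Step 2: J = D * (C1 - C2) / dx
J = 1.71149e-15 * (4.76 - 4.02) / 5.6e-03
J = 2.262e-13 kg/(m^2*s)


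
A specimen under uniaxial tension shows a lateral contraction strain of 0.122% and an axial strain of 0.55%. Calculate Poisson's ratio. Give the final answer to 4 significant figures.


nu = -epsilon_lat / epsilon_axial
Lateral strain is contraction (negative), so using magnitudes:
nu = 0.122 / 0.55
nu = 0.2218


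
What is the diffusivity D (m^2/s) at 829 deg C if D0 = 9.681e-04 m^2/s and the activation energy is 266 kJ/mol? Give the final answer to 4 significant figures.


D = D0 * exp(-Qd / (R*T))
T = 1102.15 K
D = 9.681e-04 * exp(-266e3 / (8.314 * 1102.15))
D = 2.392e-16 m^2/s


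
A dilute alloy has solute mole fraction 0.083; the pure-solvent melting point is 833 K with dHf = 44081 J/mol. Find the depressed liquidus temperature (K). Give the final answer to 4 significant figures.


dT = R*Tm^2*x / dHf
dT = 8.314 * 833^2 * 0.083 / 44081
dT = 10.8624 K
T_new = 833 - 10.8624 = 822.1 K


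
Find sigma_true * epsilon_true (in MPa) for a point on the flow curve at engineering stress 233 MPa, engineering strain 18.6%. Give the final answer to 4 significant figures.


sigma_true = sigma_eng * (1 + epsilon_eng)
sigma_true = 233 * (1 + 0.186) = 276.338 MPa
epsilon_true = ln(1 + epsilon_eng)
epsilon_true = ln(1 + 0.186) = 0.170586
sigma_true * epsilon_true = 276.338 * 0.170586 = 47.14 MPa


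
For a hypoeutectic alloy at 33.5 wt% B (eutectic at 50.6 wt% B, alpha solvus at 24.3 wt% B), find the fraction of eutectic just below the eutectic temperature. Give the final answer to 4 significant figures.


f_primary = (C_e - C0) / (C_e - C_alpha_max)
f_primary = (50.6 - 33.5) / (50.6 - 24.3)
f_primary = 0.65019
f_eutectic = 1 - 0.65019 = 0.3498


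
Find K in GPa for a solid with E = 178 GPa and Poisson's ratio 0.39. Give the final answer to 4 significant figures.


K = E / (3*(1-2*nu))
K = 178 / (3*(1-2*0.39))
K = 269.7 GPa


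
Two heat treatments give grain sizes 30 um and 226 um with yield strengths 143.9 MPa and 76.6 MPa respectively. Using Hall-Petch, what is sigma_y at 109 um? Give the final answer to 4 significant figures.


sigma_y = sigma0 + k / sqrt(d)
1/sqrt(d1) = 1/sqrt(3e-05) = 182.574;  1/sqrt(d2) = 66.519
k = (sigma1 - sigma2) / (1/sqrt(d1) - 1/sqrt(d2)) = (143.9 - 76.6) / (182.574 - 66.519) = 0.579897 MPa*m^0.5
sigma0 = sigma1 - k/sqrt(d1) = 143.9 - 0.579897*182.574 = 38.0259 MPa
sigma_y(d3) = 38.0259 + 0.579897 / sqrt(1.09e-04) = 93.57 MPa


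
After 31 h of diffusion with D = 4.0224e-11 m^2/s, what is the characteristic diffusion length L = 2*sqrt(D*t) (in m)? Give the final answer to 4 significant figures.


t = 31 hr = 111600 s
Diffusion length = 2*sqrt(D*t)
= 2*sqrt(4.0224e-11 * 111600)
= 4.237e-03 m


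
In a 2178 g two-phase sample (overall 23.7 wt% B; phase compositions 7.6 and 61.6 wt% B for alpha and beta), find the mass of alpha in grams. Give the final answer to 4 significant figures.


f_alpha = (C_beta - C0) / (C_beta - C_alpha)
f_alpha = (61.6 - 23.7) / (61.6 - 7.6) = 0.701852
m_alpha = f_alpha * m_total = 0.701852 * 2178 = 1529 g


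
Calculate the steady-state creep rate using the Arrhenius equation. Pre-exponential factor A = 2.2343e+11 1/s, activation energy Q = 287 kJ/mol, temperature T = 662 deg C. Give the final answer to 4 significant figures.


rate = A * exp(-Q / (R*T))
T = 662 + 273.15 = 935.15 K
rate = 2.2343e+11 * exp(-287e3 / (8.314 * 935.15))
rate = 2.078e-05 1/s


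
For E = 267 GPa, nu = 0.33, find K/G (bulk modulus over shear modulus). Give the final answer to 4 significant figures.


G = E / (2*(1+nu))
G = 267 / (2*(1+0.33)) = 100.376 GPa
K = E / (3*(1-2*nu))
K = 267 / (3*(1-2*0.33)) = 261.765 GPa
K/G = 261.765 / 100.376 = 2.608


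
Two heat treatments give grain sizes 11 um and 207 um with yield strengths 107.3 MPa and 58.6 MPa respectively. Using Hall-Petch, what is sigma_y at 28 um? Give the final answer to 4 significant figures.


sigma_y = sigma0 + k / sqrt(d)
1/sqrt(d1) = 1/sqrt(1.1e-05) = 301.511;  1/sqrt(d2) = 69.5048
k = (sigma1 - sigma2) / (1/sqrt(d1) - 1/sqrt(d2)) = (107.3 - 58.6) / (301.511 - 69.5048) = 0.209908 MPa*m^0.5
sigma0 = sigma1 - k/sqrt(d1) = 107.3 - 0.209908*301.511 = 44.0104 MPa
sigma_y(d3) = 44.0104 + 0.209908 / sqrt(2.8e-05) = 83.68 MPa


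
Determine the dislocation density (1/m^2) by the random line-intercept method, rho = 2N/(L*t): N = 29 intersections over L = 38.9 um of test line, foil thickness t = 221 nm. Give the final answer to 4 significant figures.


rho = 2N / (L * t)
L = 38.9 um = 3.89e-05 m, t = 221 nm = 2.21e-07 m
rho = 2 * 29 / (3.89e-05 * 2.21e-07)
rho = 6.747e+12 1/m^2


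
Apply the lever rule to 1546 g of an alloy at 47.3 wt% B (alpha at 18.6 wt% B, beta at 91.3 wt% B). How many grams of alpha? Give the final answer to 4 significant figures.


f_alpha = (C_beta - C0) / (C_beta - C_alpha)
f_alpha = (91.3 - 47.3) / (91.3 - 18.6) = 0.605227
m_alpha = f_alpha * m_total = 0.605227 * 1546 = 935.7 g


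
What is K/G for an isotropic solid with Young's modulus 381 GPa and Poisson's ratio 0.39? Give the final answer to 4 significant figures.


G = E / (2*(1+nu))
G = 381 / (2*(1+0.39)) = 137.05 GPa
K = E / (3*(1-2*nu))
K = 381 / (3*(1-2*0.39)) = 577.273 GPa
K/G = 577.273 / 137.05 = 4.212


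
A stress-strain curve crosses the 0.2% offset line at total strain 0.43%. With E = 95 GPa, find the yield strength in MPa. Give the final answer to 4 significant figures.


Offset strain = 0.002
Elastic strain at yield = total_strain - offset = 4.3e-03 - 0.002 = 2.3e-03
sigma_y = E * elastic_strain = 95000 * 2.3e-03
sigma_y = 218.5 MPa


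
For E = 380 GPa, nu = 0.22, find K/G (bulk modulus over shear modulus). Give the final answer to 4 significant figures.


G = E / (2*(1+nu))
G = 380 / (2*(1+0.22)) = 155.738 GPa
K = E / (3*(1-2*nu))
K = 380 / (3*(1-2*0.22)) = 226.19 GPa
K/G = 226.19 / 155.738 = 1.452


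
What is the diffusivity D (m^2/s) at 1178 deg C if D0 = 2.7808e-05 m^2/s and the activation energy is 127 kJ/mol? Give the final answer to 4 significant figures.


D = D0 * exp(-Qd / (R*T))
T = 1451.15 K
D = 2.7808e-05 * exp(-127e3 / (8.314 * 1451.15))
D = 7.458e-10 m^2/s


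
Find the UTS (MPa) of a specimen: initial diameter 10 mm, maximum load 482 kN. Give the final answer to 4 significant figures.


A0 = pi*(d/2)^2 = pi*(10/2)^2 = 78.5398 mm^2
UTS = F_max / A0 = 482*1000 / 78.5398
UTS = 6137 MPa


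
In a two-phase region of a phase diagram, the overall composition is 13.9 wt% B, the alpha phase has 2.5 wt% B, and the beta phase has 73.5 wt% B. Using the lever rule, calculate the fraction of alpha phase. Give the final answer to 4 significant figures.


f_alpha = (C_beta - C0) / (C_beta - C_alpha)
f_alpha = (73.5 - 13.9) / (73.5 - 2.5)
f_alpha = 0.8394


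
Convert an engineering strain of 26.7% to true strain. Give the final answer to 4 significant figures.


epsilon_true = ln(1 + epsilon_eng)
epsilon_true = ln(1 + 0.267)
epsilon_true = 0.2367


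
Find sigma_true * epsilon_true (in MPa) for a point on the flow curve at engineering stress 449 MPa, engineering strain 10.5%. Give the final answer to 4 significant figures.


sigma_true = sigma_eng * (1 + epsilon_eng)
sigma_true = 449 * (1 + 0.105) = 496.145 MPa
epsilon_true = ln(1 + epsilon_eng)
epsilon_true = ln(1 + 0.105) = 0.0998453
sigma_true * epsilon_true = 496.145 * 0.0998453 = 49.54 MPa


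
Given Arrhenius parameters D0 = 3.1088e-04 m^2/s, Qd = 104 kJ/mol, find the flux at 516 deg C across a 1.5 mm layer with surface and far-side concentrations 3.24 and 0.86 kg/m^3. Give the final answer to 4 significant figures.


Step 1: D = D0 * exp(-Qd/(R*T))
T = 516 + 273.15 = 789.15 K
D = 3.1088e-04 * exp(-104e3 / (8.314 * 789.15)) = 4.05956e-11 m^2/s
Step 2: J = D * (C1 - C2) / dx
J = 4.05956e-11 * (3.24 - 0.86) / 1.5e-03
J = 6.441e-08 kg/(m^2*s)


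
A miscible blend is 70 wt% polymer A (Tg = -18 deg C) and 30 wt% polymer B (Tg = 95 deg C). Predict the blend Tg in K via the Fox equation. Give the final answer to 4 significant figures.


1/Tg = w1/Tg1 + w2/Tg2 (in Kelvin)
Tg1 = 255.15 K, Tg2 = 368.15 K
1/Tg = 0.7/255.15 + 0.3/368.15
Tg = 281 K


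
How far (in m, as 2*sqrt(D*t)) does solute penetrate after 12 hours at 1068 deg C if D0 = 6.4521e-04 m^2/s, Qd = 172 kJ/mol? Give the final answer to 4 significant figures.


Step 1: D = D0 * exp(-Qd/(R*T))
T = 1341.15 K
D = 6.4521e-04 * exp(-172e3 / (8.314 * 1341.15)) = 1.28962e-10 m^2/s
Step 2: L = 2*sqrt(D*t)
t = 12 h = 43200 s
L = 2*sqrt(1.28962e-10 * 43200) = 4.721e-03 m


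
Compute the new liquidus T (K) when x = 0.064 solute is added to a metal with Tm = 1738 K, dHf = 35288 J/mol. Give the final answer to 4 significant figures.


dT = R*Tm^2*x / dHf
dT = 8.314 * 1738^2 * 0.064 / 35288
dT = 45.5473 K
T_new = 1738 - 45.5473 = 1692 K


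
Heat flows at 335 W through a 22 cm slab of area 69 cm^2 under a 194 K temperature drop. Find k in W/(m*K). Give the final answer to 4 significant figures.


k = Q*L / (A*dT)
L = 0.22 m, A = 6.9e-03 m^2
k = 335 * 0.22 / (6.9e-03 * 194)
k = 55.06 W/(m*K)


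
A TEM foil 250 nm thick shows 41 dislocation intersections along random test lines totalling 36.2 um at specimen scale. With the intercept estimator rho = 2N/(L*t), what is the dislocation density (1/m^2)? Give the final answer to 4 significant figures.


rho = 2N / (L * t)
L = 36.2 um = 3.62e-05 m, t = 250 nm = 2.5e-07 m
rho = 2 * 41 / (3.62e-05 * 2.5e-07)
rho = 9.061e+12 1/m^2


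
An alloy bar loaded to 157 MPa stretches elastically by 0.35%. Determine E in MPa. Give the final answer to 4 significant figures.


E = sigma / epsilon
epsilon = 0.35% = 3.5e-03
E = 157 / 3.5e-03
E = 44860 MPa


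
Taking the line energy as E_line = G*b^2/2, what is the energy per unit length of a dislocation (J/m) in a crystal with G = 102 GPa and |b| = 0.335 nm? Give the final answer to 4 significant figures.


E = G*b^2/2
b = 0.335 nm = 3.35e-10 m
G = 102 GPa = 1.02e+11 Pa
E = 0.5 * 1.02e+11 * (3.35e-10)^2
E = 5.723e-09 J/m


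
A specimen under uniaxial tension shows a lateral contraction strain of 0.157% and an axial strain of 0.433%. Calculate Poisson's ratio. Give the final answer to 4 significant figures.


nu = -epsilon_lat / epsilon_axial
Lateral strain is contraction (negative), so using magnitudes:
nu = 0.157 / 0.433
nu = 0.3626


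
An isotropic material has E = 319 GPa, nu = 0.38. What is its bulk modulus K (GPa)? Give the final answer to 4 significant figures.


K = E / (3*(1-2*nu))
K = 319 / (3*(1-2*0.38))
K = 443.1 GPa


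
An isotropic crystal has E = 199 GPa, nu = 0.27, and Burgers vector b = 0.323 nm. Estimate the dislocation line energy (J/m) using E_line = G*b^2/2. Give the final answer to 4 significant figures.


Step 1: G = E / (2*(1+nu))
G = 199 / (2*(1+0.27)) = 78.3465 GPa = 7.83465e+10 Pa
Step 2: E_line = G*b^2/2
b = 0.323 nm = 3.23e-10 m
E_line = 0.5 * 7.83465e+10 * (3.23e-10)^2 = 4.087e-09 J/m


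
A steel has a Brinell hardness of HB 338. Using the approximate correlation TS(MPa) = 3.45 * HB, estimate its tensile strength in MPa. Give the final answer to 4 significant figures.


TS (MPa) = 3.45 * HB
TS = 3.45 * 338
TS = 1166 MPa


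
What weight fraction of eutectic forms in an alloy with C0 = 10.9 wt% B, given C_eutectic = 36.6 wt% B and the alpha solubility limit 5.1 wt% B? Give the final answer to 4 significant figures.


f_primary = (C_e - C0) / (C_e - C_alpha_max)
f_primary = (36.6 - 10.9) / (36.6 - 5.1)
f_primary = 0.815873
f_eutectic = 1 - 0.815873 = 0.1841


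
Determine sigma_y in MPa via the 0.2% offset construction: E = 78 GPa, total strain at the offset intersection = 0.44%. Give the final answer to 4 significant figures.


Offset strain = 0.002
Elastic strain at yield = total_strain - offset = 4.4e-03 - 0.002 = 2.4e-03
sigma_y = E * elastic_strain = 78000 * 2.4e-03
sigma_y = 187.2 MPa


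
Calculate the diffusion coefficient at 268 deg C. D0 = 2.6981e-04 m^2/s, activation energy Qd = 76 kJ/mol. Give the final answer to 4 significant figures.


D = D0 * exp(-Qd / (R*T))
T = 541.15 K
D = 2.6981e-04 * exp(-76e3 / (8.314 * 541.15))
D = 1.244e-11 m^2/s


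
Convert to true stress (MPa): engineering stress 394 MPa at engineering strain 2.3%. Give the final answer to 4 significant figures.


sigma_true = sigma_eng * (1 + epsilon_eng)
sigma_true = 394 * (1 + 0.023)
sigma_true = 403.1 MPa


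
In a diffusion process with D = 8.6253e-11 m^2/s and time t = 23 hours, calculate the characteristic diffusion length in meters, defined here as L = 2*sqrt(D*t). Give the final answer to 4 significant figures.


t = 23 hr = 82800 s
Diffusion length = 2*sqrt(D*t)
= 2*sqrt(8.6253e-11 * 82800)
= 5.345e-03 m


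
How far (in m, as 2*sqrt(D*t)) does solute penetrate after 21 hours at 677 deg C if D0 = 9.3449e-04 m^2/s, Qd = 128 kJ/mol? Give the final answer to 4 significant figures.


Step 1: D = D0 * exp(-Qd/(R*T))
T = 950.15 K
D = 9.3449e-04 * exp(-128e3 / (8.314 * 950.15)) = 8.58027e-11 m^2/s
Step 2: L = 2*sqrt(D*t)
t = 21 h = 75600 s
L = 2*sqrt(8.58027e-11 * 75600) = 5.094e-03 m


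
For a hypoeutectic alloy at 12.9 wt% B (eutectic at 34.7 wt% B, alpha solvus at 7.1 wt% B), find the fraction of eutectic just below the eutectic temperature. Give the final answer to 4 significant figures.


f_primary = (C_e - C0) / (C_e - C_alpha_max)
f_primary = (34.7 - 12.9) / (34.7 - 7.1)
f_primary = 0.789855
f_eutectic = 1 - 0.789855 = 0.2101


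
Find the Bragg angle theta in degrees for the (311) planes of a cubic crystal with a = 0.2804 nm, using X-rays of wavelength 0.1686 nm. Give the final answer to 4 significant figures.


d = a / sqrt(h^2+k^2+l^2)
d = 0.2804 / sqrt(11) = 0.0845438 nm
lambda = 2*d*sin(theta)  =>  sin(theta) = lambda / (2*d)
sin(theta) = 0.1686 / (2 * 0.0845438) = 0.997117
theta = 85.65 deg


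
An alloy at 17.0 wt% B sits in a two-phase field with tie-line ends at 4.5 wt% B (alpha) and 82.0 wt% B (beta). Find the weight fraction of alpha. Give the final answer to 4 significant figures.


f_alpha = (C_beta - C0) / (C_beta - C_alpha)
f_alpha = (82.0 - 17.0) / (82.0 - 4.5)
f_alpha = 0.8387


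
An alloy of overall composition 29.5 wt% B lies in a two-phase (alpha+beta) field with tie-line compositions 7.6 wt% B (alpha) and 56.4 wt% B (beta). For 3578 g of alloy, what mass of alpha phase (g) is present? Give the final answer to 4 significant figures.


f_alpha = (C_beta - C0) / (C_beta - C_alpha)
f_alpha = (56.4 - 29.5) / (56.4 - 7.6) = 0.55123
m_alpha = f_alpha * m_total = 0.55123 * 3578 = 1972 g


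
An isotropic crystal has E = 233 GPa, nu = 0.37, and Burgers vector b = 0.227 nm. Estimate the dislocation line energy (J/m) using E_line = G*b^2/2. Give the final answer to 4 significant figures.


Step 1: G = E / (2*(1+nu))
G = 233 / (2*(1+0.37)) = 85.0365 GPa = 8.50365e+10 Pa
Step 2: E_line = G*b^2/2
b = 0.227 nm = 2.27e-10 m
E_line = 0.5 * 8.50365e+10 * (2.27e-10)^2 = 2.191e-09 J/m


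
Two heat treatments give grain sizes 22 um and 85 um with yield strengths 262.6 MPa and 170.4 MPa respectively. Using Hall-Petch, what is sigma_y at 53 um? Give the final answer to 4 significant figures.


sigma_y = sigma0 + k / sqrt(d)
1/sqrt(d1) = 1/sqrt(2.2e-05) = 213.201;  1/sqrt(d2) = 108.465
k = (sigma1 - sigma2) / (1/sqrt(d1) - 1/sqrt(d2)) = (262.6 - 170.4) / (213.201 - 108.465) = 0.880313 MPa*m^0.5
sigma0 = sigma1 - k/sqrt(d1) = 262.6 - 0.880313*213.201 = 74.9167 MPa
sigma_y(d3) = 74.9167 + 0.880313 / sqrt(5.3e-05) = 195.8 MPa


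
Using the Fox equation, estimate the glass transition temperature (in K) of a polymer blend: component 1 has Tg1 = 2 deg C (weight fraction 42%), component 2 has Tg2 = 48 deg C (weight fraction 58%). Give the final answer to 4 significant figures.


1/Tg = w1/Tg1 + w2/Tg2 (in Kelvin)
Tg1 = 275.15 K, Tg2 = 321.15 K
1/Tg = 0.42/275.15 + 0.58/321.15
Tg = 300.1 K


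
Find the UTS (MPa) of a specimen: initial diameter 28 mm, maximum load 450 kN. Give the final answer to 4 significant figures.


A0 = pi*(d/2)^2 = pi*(28/2)^2 = 615.752 mm^2
UTS = F_max / A0 = 450*1000 / 615.752
UTS = 730.8 MPa


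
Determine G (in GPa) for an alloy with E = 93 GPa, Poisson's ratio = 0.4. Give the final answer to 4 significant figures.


G = E / (2*(1+nu))
G = 93 / (2*(1+0.4))
G = 33.21 GPa


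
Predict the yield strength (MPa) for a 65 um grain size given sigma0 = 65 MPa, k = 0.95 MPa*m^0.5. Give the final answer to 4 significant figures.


sigma_y = sigma0 + k / sqrt(d)
d = 65 um = 6.5e-05 m
sigma_y = 65 + 0.95 / sqrt(6.5e-05)
sigma_y = 182.8 MPa


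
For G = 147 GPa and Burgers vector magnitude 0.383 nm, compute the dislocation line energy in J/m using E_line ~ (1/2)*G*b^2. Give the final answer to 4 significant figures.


E = G*b^2/2
b = 0.383 nm = 3.83e-10 m
G = 147 GPa = 1.47e+11 Pa
E = 0.5 * 1.47e+11 * (3.83e-10)^2
E = 1.078e-08 J/m


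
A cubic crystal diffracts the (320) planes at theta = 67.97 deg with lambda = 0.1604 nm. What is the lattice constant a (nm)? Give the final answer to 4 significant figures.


d = lambda / (2*sin(theta))
d = 0.1604 / (2*sin(67.97 deg))
d = 0.0865168 nm
a = d * sqrt(h^2+k^2+l^2) = 0.0865168 * sqrt(13)
a = 0.3119 nm


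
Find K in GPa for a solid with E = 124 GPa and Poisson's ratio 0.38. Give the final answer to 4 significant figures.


K = E / (3*(1-2*nu))
K = 124 / (3*(1-2*0.38))
K = 172.2 GPa


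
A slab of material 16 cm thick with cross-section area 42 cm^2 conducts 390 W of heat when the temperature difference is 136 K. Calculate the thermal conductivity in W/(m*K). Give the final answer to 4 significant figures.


k = Q*L / (A*dT)
L = 0.16 m, A = 4.2e-03 m^2
k = 390 * 0.16 / (4.2e-03 * 136)
k = 109.2 W/(m*K)


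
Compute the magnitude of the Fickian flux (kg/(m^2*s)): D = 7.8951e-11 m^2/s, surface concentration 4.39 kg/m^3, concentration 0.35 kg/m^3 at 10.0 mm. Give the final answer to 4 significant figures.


J = -D * (dC/dx) = D * (C1 - C2) / dx
J = 7.8951e-11 * (4.39 - 0.35) / 0.01
J = 3.19e-08 kg/(m^2*s)


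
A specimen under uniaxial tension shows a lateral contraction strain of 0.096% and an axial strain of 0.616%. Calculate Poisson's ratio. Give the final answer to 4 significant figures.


nu = -epsilon_lat / epsilon_axial
Lateral strain is contraction (negative), so using magnitudes:
nu = 0.096 / 0.616
nu = 0.1558


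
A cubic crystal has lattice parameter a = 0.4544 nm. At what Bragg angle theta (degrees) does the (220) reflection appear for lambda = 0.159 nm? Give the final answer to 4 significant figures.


d = a / sqrt(h^2+k^2+l^2)
d = 0.4544 / sqrt(8) = 0.160655 nm
lambda = 2*d*sin(theta)  =>  sin(theta) = lambda / (2*d)
sin(theta) = 0.159 / (2 * 0.160655) = 0.49485
theta = 29.66 deg


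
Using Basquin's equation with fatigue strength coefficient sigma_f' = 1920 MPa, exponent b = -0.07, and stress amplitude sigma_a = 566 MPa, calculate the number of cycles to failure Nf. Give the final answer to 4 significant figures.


sigma_a = sigma_f' * (2*Nf)^b
2*Nf = (sigma_a / sigma_f')^(1/b)
2*Nf = (566 / 1920)^(1/-0.07)
2*Nf = 3.78751e+07
Nf = 1.894e+07 cycles


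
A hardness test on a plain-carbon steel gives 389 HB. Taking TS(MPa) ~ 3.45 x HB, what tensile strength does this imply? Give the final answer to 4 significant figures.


TS (MPa) = 3.45 * HB
TS = 3.45 * 389
TS = 1342 MPa


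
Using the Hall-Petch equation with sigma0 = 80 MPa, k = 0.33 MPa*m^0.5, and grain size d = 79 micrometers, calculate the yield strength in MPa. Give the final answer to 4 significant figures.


sigma_y = sigma0 + k / sqrt(d)
d = 79 um = 7.9e-05 m
sigma_y = 80 + 0.33 / sqrt(7.9e-05)
sigma_y = 117.1 MPa


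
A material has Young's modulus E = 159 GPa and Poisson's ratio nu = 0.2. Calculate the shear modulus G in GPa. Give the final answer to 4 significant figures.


G = E / (2*(1+nu))
G = 159 / (2*(1+0.2))
G = 66.25 GPa


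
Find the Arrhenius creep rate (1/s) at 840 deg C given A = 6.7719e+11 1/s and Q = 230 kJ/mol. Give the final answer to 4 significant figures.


rate = A * exp(-Q / (R*T))
T = 840 + 273.15 = 1113.15 K
rate = 6.7719e+11 * exp(-230e3 / (8.314 * 1113.15))
rate = 10.9 1/s


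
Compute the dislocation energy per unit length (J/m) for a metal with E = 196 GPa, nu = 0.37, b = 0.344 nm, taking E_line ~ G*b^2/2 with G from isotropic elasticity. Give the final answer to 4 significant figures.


Step 1: G = E / (2*(1+nu))
G = 196 / (2*(1+0.37)) = 71.5328 GPa = 7.15328e+10 Pa
Step 2: E_line = G*b^2/2
b = 0.344 nm = 3.44e-10 m
E_line = 0.5 * 7.15328e+10 * (3.44e-10)^2 = 4.232e-09 J/m


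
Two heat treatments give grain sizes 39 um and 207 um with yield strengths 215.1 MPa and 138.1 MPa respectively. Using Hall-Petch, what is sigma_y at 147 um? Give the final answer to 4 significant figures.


sigma_y = sigma0 + k / sqrt(d)
1/sqrt(d1) = 1/sqrt(3.9e-05) = 160.128;  1/sqrt(d2) = 69.5048
k = (sigma1 - sigma2) / (1/sqrt(d1) - 1/sqrt(d2)) = (215.1 - 138.1) / (160.128 - 69.5048) = 0.849671 MPa*m^0.5
sigma0 = sigma1 - k/sqrt(d1) = 215.1 - 0.849671*160.128 = 79.0438 MPa
sigma_y(d3) = 79.0438 + 0.849671 / sqrt(1.47e-04) = 149.1 MPa


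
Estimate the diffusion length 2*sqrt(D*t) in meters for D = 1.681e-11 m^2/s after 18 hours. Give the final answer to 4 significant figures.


t = 18 hr = 64800 s
Diffusion length = 2*sqrt(D*t)
= 2*sqrt(1.681e-11 * 64800)
= 2.087e-03 m
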